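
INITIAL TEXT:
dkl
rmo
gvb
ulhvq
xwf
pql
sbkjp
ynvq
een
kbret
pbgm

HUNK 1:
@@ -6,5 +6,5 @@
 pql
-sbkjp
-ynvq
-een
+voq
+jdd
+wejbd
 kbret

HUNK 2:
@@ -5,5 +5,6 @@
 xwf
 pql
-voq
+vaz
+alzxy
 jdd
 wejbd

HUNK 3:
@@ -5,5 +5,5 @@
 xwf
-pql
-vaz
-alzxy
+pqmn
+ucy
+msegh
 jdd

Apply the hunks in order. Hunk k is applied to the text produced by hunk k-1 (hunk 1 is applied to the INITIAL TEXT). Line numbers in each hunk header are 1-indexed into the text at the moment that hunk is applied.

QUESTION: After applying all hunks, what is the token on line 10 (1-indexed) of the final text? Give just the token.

Answer: wejbd

Derivation:
Hunk 1: at line 6 remove [sbkjp,ynvq,een] add [voq,jdd,wejbd] -> 11 lines: dkl rmo gvb ulhvq xwf pql voq jdd wejbd kbret pbgm
Hunk 2: at line 5 remove [voq] add [vaz,alzxy] -> 12 lines: dkl rmo gvb ulhvq xwf pql vaz alzxy jdd wejbd kbret pbgm
Hunk 3: at line 5 remove [pql,vaz,alzxy] add [pqmn,ucy,msegh] -> 12 lines: dkl rmo gvb ulhvq xwf pqmn ucy msegh jdd wejbd kbret pbgm
Final line 10: wejbd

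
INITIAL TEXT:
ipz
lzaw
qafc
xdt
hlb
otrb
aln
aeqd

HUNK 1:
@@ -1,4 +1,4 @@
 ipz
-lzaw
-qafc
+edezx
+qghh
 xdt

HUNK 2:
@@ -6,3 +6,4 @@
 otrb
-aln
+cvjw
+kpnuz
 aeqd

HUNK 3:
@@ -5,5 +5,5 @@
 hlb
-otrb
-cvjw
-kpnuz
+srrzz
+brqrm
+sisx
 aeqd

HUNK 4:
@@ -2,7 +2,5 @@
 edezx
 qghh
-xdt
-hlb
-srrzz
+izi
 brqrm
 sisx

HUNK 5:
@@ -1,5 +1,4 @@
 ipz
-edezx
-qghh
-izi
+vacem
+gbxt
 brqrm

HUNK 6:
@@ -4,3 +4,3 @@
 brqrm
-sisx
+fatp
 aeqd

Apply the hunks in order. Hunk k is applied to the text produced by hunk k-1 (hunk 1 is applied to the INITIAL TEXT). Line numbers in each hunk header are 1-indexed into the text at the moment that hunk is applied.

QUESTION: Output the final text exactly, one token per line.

Answer: ipz
vacem
gbxt
brqrm
fatp
aeqd

Derivation:
Hunk 1: at line 1 remove [lzaw,qafc] add [edezx,qghh] -> 8 lines: ipz edezx qghh xdt hlb otrb aln aeqd
Hunk 2: at line 6 remove [aln] add [cvjw,kpnuz] -> 9 lines: ipz edezx qghh xdt hlb otrb cvjw kpnuz aeqd
Hunk 3: at line 5 remove [otrb,cvjw,kpnuz] add [srrzz,brqrm,sisx] -> 9 lines: ipz edezx qghh xdt hlb srrzz brqrm sisx aeqd
Hunk 4: at line 2 remove [xdt,hlb,srrzz] add [izi] -> 7 lines: ipz edezx qghh izi brqrm sisx aeqd
Hunk 5: at line 1 remove [edezx,qghh,izi] add [vacem,gbxt] -> 6 lines: ipz vacem gbxt brqrm sisx aeqd
Hunk 6: at line 4 remove [sisx] add [fatp] -> 6 lines: ipz vacem gbxt brqrm fatp aeqd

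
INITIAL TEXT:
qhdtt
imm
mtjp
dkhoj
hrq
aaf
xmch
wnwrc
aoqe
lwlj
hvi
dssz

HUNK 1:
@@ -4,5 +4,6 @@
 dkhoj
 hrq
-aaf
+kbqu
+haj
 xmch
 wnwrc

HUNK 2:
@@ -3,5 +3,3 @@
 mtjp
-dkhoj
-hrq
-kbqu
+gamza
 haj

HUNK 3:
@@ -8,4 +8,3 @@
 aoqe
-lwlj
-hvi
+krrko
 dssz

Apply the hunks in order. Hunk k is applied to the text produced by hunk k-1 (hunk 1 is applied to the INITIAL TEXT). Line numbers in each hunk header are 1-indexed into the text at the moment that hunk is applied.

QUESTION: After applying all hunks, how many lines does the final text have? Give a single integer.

Hunk 1: at line 4 remove [aaf] add [kbqu,haj] -> 13 lines: qhdtt imm mtjp dkhoj hrq kbqu haj xmch wnwrc aoqe lwlj hvi dssz
Hunk 2: at line 3 remove [dkhoj,hrq,kbqu] add [gamza] -> 11 lines: qhdtt imm mtjp gamza haj xmch wnwrc aoqe lwlj hvi dssz
Hunk 3: at line 8 remove [lwlj,hvi] add [krrko] -> 10 lines: qhdtt imm mtjp gamza haj xmch wnwrc aoqe krrko dssz
Final line count: 10

Answer: 10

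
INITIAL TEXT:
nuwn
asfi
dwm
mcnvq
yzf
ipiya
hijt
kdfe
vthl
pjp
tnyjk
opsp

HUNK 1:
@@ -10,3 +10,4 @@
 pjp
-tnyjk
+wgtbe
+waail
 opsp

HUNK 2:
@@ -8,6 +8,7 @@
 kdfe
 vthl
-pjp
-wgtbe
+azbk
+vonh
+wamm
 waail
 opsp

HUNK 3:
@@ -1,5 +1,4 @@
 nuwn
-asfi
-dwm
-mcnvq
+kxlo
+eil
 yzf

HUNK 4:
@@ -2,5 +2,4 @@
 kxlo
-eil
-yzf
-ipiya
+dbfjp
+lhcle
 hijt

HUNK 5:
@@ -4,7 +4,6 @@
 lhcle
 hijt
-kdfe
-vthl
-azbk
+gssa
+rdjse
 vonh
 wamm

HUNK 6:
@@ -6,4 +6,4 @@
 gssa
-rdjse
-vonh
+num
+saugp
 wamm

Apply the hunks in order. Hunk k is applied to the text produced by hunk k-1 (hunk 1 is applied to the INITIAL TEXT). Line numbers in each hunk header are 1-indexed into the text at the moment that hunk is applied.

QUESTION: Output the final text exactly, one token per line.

Answer: nuwn
kxlo
dbfjp
lhcle
hijt
gssa
num
saugp
wamm
waail
opsp

Derivation:
Hunk 1: at line 10 remove [tnyjk] add [wgtbe,waail] -> 13 lines: nuwn asfi dwm mcnvq yzf ipiya hijt kdfe vthl pjp wgtbe waail opsp
Hunk 2: at line 8 remove [pjp,wgtbe] add [azbk,vonh,wamm] -> 14 lines: nuwn asfi dwm mcnvq yzf ipiya hijt kdfe vthl azbk vonh wamm waail opsp
Hunk 3: at line 1 remove [asfi,dwm,mcnvq] add [kxlo,eil] -> 13 lines: nuwn kxlo eil yzf ipiya hijt kdfe vthl azbk vonh wamm waail opsp
Hunk 4: at line 2 remove [eil,yzf,ipiya] add [dbfjp,lhcle] -> 12 lines: nuwn kxlo dbfjp lhcle hijt kdfe vthl azbk vonh wamm waail opsp
Hunk 5: at line 4 remove [kdfe,vthl,azbk] add [gssa,rdjse] -> 11 lines: nuwn kxlo dbfjp lhcle hijt gssa rdjse vonh wamm waail opsp
Hunk 6: at line 6 remove [rdjse,vonh] add [num,saugp] -> 11 lines: nuwn kxlo dbfjp lhcle hijt gssa num saugp wamm waail opsp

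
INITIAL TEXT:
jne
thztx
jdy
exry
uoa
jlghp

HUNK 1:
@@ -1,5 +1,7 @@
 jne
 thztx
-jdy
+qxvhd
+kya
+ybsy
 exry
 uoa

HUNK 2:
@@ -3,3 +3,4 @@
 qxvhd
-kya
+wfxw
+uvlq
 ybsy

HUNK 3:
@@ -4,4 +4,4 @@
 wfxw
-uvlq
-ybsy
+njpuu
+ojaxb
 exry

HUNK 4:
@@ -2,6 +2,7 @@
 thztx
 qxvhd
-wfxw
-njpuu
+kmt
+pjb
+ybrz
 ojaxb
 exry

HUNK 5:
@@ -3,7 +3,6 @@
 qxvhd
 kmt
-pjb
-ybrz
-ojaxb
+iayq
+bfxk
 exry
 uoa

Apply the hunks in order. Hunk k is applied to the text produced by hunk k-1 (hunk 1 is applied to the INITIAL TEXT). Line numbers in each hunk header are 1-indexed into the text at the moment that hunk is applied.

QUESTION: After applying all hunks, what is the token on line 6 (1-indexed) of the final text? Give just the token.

Hunk 1: at line 1 remove [jdy] add [qxvhd,kya,ybsy] -> 8 lines: jne thztx qxvhd kya ybsy exry uoa jlghp
Hunk 2: at line 3 remove [kya] add [wfxw,uvlq] -> 9 lines: jne thztx qxvhd wfxw uvlq ybsy exry uoa jlghp
Hunk 3: at line 4 remove [uvlq,ybsy] add [njpuu,ojaxb] -> 9 lines: jne thztx qxvhd wfxw njpuu ojaxb exry uoa jlghp
Hunk 4: at line 2 remove [wfxw,njpuu] add [kmt,pjb,ybrz] -> 10 lines: jne thztx qxvhd kmt pjb ybrz ojaxb exry uoa jlghp
Hunk 5: at line 3 remove [pjb,ybrz,ojaxb] add [iayq,bfxk] -> 9 lines: jne thztx qxvhd kmt iayq bfxk exry uoa jlghp
Final line 6: bfxk

Answer: bfxk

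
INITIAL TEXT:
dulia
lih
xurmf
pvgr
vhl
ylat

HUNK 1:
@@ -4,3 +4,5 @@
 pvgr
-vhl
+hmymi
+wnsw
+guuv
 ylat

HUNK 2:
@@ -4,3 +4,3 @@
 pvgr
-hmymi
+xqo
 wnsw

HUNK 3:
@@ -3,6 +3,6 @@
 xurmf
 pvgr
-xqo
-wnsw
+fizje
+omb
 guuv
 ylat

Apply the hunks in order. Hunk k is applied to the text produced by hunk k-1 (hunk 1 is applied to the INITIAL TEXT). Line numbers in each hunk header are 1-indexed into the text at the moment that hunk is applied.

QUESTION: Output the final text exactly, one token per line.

Answer: dulia
lih
xurmf
pvgr
fizje
omb
guuv
ylat

Derivation:
Hunk 1: at line 4 remove [vhl] add [hmymi,wnsw,guuv] -> 8 lines: dulia lih xurmf pvgr hmymi wnsw guuv ylat
Hunk 2: at line 4 remove [hmymi] add [xqo] -> 8 lines: dulia lih xurmf pvgr xqo wnsw guuv ylat
Hunk 3: at line 3 remove [xqo,wnsw] add [fizje,omb] -> 8 lines: dulia lih xurmf pvgr fizje omb guuv ylat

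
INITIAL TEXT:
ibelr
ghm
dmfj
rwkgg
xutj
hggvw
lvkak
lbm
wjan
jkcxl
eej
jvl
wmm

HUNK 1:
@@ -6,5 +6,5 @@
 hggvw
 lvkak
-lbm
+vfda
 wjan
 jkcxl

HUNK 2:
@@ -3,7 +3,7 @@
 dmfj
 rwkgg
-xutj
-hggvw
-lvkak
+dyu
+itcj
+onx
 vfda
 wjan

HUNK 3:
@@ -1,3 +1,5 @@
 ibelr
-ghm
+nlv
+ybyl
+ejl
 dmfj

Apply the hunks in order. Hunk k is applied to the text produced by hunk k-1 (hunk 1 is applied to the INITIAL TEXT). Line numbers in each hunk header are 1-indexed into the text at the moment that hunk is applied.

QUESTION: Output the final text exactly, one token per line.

Hunk 1: at line 6 remove [lbm] add [vfda] -> 13 lines: ibelr ghm dmfj rwkgg xutj hggvw lvkak vfda wjan jkcxl eej jvl wmm
Hunk 2: at line 3 remove [xutj,hggvw,lvkak] add [dyu,itcj,onx] -> 13 lines: ibelr ghm dmfj rwkgg dyu itcj onx vfda wjan jkcxl eej jvl wmm
Hunk 3: at line 1 remove [ghm] add [nlv,ybyl,ejl] -> 15 lines: ibelr nlv ybyl ejl dmfj rwkgg dyu itcj onx vfda wjan jkcxl eej jvl wmm

Answer: ibelr
nlv
ybyl
ejl
dmfj
rwkgg
dyu
itcj
onx
vfda
wjan
jkcxl
eej
jvl
wmm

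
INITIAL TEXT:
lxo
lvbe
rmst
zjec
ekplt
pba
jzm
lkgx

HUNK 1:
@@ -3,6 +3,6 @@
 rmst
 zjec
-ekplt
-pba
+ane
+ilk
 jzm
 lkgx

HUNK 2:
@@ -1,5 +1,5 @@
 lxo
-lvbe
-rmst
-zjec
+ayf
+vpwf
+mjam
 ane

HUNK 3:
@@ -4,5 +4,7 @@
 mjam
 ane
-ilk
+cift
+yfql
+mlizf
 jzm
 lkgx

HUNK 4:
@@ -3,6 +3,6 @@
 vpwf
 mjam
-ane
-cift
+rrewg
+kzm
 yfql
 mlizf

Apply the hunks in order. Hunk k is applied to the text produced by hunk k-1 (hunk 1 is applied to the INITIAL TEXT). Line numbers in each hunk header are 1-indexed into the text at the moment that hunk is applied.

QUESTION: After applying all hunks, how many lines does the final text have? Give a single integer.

Hunk 1: at line 3 remove [ekplt,pba] add [ane,ilk] -> 8 lines: lxo lvbe rmst zjec ane ilk jzm lkgx
Hunk 2: at line 1 remove [lvbe,rmst,zjec] add [ayf,vpwf,mjam] -> 8 lines: lxo ayf vpwf mjam ane ilk jzm lkgx
Hunk 3: at line 4 remove [ilk] add [cift,yfql,mlizf] -> 10 lines: lxo ayf vpwf mjam ane cift yfql mlizf jzm lkgx
Hunk 4: at line 3 remove [ane,cift] add [rrewg,kzm] -> 10 lines: lxo ayf vpwf mjam rrewg kzm yfql mlizf jzm lkgx
Final line count: 10

Answer: 10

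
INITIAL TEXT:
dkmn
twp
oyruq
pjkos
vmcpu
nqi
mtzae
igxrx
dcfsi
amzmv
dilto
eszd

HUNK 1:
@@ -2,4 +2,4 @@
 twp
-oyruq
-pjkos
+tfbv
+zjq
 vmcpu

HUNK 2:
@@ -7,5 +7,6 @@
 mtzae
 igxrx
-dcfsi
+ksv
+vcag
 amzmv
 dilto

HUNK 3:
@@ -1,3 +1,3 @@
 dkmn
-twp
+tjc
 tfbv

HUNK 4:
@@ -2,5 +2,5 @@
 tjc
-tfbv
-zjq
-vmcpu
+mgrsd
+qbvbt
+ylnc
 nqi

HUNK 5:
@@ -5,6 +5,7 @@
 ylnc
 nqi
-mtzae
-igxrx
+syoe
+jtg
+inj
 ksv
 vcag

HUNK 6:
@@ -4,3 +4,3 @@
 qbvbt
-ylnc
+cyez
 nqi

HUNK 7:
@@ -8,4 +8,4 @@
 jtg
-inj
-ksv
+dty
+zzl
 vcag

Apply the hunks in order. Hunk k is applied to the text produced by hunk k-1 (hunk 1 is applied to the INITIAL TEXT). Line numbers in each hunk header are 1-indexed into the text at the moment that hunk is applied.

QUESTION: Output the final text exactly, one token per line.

Hunk 1: at line 2 remove [oyruq,pjkos] add [tfbv,zjq] -> 12 lines: dkmn twp tfbv zjq vmcpu nqi mtzae igxrx dcfsi amzmv dilto eszd
Hunk 2: at line 7 remove [dcfsi] add [ksv,vcag] -> 13 lines: dkmn twp tfbv zjq vmcpu nqi mtzae igxrx ksv vcag amzmv dilto eszd
Hunk 3: at line 1 remove [twp] add [tjc] -> 13 lines: dkmn tjc tfbv zjq vmcpu nqi mtzae igxrx ksv vcag amzmv dilto eszd
Hunk 4: at line 2 remove [tfbv,zjq,vmcpu] add [mgrsd,qbvbt,ylnc] -> 13 lines: dkmn tjc mgrsd qbvbt ylnc nqi mtzae igxrx ksv vcag amzmv dilto eszd
Hunk 5: at line 5 remove [mtzae,igxrx] add [syoe,jtg,inj] -> 14 lines: dkmn tjc mgrsd qbvbt ylnc nqi syoe jtg inj ksv vcag amzmv dilto eszd
Hunk 6: at line 4 remove [ylnc] add [cyez] -> 14 lines: dkmn tjc mgrsd qbvbt cyez nqi syoe jtg inj ksv vcag amzmv dilto eszd
Hunk 7: at line 8 remove [inj,ksv] add [dty,zzl] -> 14 lines: dkmn tjc mgrsd qbvbt cyez nqi syoe jtg dty zzl vcag amzmv dilto eszd

Answer: dkmn
tjc
mgrsd
qbvbt
cyez
nqi
syoe
jtg
dty
zzl
vcag
amzmv
dilto
eszd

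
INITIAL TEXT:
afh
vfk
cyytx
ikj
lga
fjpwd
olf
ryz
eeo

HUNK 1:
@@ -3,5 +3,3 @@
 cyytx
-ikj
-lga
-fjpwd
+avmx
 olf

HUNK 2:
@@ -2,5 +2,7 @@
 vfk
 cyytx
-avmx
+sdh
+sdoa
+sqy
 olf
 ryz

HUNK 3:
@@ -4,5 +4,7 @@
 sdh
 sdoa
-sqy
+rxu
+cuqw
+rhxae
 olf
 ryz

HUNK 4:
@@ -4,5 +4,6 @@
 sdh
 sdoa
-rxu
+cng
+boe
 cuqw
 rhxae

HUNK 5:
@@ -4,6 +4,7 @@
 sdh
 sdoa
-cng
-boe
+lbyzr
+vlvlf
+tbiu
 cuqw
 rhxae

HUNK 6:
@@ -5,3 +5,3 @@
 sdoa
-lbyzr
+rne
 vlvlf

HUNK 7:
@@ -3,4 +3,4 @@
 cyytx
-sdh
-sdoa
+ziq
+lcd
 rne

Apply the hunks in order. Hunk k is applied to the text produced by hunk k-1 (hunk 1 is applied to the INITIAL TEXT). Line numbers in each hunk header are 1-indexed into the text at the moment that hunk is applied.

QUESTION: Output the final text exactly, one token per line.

Answer: afh
vfk
cyytx
ziq
lcd
rne
vlvlf
tbiu
cuqw
rhxae
olf
ryz
eeo

Derivation:
Hunk 1: at line 3 remove [ikj,lga,fjpwd] add [avmx] -> 7 lines: afh vfk cyytx avmx olf ryz eeo
Hunk 2: at line 2 remove [avmx] add [sdh,sdoa,sqy] -> 9 lines: afh vfk cyytx sdh sdoa sqy olf ryz eeo
Hunk 3: at line 4 remove [sqy] add [rxu,cuqw,rhxae] -> 11 lines: afh vfk cyytx sdh sdoa rxu cuqw rhxae olf ryz eeo
Hunk 4: at line 4 remove [rxu] add [cng,boe] -> 12 lines: afh vfk cyytx sdh sdoa cng boe cuqw rhxae olf ryz eeo
Hunk 5: at line 4 remove [cng,boe] add [lbyzr,vlvlf,tbiu] -> 13 lines: afh vfk cyytx sdh sdoa lbyzr vlvlf tbiu cuqw rhxae olf ryz eeo
Hunk 6: at line 5 remove [lbyzr] add [rne] -> 13 lines: afh vfk cyytx sdh sdoa rne vlvlf tbiu cuqw rhxae olf ryz eeo
Hunk 7: at line 3 remove [sdh,sdoa] add [ziq,lcd] -> 13 lines: afh vfk cyytx ziq lcd rne vlvlf tbiu cuqw rhxae olf ryz eeo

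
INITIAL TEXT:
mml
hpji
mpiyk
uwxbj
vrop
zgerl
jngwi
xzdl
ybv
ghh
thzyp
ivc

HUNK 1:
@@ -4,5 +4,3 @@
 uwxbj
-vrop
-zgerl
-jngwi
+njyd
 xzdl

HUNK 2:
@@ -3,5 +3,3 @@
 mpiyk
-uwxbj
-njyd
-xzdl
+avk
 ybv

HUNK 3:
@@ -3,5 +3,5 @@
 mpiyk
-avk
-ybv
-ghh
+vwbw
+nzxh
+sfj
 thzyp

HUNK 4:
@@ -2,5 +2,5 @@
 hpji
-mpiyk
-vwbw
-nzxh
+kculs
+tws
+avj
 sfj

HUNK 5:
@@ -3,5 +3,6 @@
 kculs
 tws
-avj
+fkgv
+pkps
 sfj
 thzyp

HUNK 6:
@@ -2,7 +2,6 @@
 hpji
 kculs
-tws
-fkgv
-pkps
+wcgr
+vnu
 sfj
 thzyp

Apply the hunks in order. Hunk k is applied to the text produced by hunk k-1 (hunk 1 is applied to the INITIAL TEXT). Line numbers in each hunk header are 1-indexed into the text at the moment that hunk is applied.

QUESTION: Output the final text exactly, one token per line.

Hunk 1: at line 4 remove [vrop,zgerl,jngwi] add [njyd] -> 10 lines: mml hpji mpiyk uwxbj njyd xzdl ybv ghh thzyp ivc
Hunk 2: at line 3 remove [uwxbj,njyd,xzdl] add [avk] -> 8 lines: mml hpji mpiyk avk ybv ghh thzyp ivc
Hunk 3: at line 3 remove [avk,ybv,ghh] add [vwbw,nzxh,sfj] -> 8 lines: mml hpji mpiyk vwbw nzxh sfj thzyp ivc
Hunk 4: at line 2 remove [mpiyk,vwbw,nzxh] add [kculs,tws,avj] -> 8 lines: mml hpji kculs tws avj sfj thzyp ivc
Hunk 5: at line 3 remove [avj] add [fkgv,pkps] -> 9 lines: mml hpji kculs tws fkgv pkps sfj thzyp ivc
Hunk 6: at line 2 remove [tws,fkgv,pkps] add [wcgr,vnu] -> 8 lines: mml hpji kculs wcgr vnu sfj thzyp ivc

Answer: mml
hpji
kculs
wcgr
vnu
sfj
thzyp
ivc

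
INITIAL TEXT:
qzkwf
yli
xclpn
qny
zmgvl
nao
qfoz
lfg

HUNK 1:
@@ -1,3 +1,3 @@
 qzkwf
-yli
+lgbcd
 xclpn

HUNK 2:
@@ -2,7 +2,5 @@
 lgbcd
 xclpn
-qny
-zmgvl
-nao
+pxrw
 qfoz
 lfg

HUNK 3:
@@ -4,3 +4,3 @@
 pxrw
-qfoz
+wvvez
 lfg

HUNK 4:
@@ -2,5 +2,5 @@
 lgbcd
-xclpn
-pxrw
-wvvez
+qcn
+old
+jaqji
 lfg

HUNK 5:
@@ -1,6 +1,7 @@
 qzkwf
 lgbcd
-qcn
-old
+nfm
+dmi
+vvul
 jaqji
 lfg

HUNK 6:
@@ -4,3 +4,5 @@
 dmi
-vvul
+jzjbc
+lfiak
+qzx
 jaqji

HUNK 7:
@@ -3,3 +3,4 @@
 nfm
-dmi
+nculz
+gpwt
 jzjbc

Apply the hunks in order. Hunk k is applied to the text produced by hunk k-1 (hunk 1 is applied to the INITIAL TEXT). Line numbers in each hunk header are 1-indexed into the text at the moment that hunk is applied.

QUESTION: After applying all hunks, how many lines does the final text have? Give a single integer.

Answer: 10

Derivation:
Hunk 1: at line 1 remove [yli] add [lgbcd] -> 8 lines: qzkwf lgbcd xclpn qny zmgvl nao qfoz lfg
Hunk 2: at line 2 remove [qny,zmgvl,nao] add [pxrw] -> 6 lines: qzkwf lgbcd xclpn pxrw qfoz lfg
Hunk 3: at line 4 remove [qfoz] add [wvvez] -> 6 lines: qzkwf lgbcd xclpn pxrw wvvez lfg
Hunk 4: at line 2 remove [xclpn,pxrw,wvvez] add [qcn,old,jaqji] -> 6 lines: qzkwf lgbcd qcn old jaqji lfg
Hunk 5: at line 1 remove [qcn,old] add [nfm,dmi,vvul] -> 7 lines: qzkwf lgbcd nfm dmi vvul jaqji lfg
Hunk 6: at line 4 remove [vvul] add [jzjbc,lfiak,qzx] -> 9 lines: qzkwf lgbcd nfm dmi jzjbc lfiak qzx jaqji lfg
Hunk 7: at line 3 remove [dmi] add [nculz,gpwt] -> 10 lines: qzkwf lgbcd nfm nculz gpwt jzjbc lfiak qzx jaqji lfg
Final line count: 10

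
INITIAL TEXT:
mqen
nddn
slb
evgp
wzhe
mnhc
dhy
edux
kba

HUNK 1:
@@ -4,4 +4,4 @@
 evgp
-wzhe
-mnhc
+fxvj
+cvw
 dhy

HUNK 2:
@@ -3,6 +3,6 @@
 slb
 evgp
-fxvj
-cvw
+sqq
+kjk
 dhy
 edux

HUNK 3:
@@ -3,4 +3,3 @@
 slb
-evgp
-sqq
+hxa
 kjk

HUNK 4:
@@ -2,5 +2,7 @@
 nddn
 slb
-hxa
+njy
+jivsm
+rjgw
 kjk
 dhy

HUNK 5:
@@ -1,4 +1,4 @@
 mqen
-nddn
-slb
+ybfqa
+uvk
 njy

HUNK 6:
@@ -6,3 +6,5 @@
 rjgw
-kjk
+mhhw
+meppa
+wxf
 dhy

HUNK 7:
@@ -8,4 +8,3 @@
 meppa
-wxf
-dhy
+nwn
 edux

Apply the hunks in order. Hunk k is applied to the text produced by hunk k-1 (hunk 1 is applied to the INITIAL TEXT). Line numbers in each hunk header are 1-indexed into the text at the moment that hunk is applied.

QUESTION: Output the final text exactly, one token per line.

Hunk 1: at line 4 remove [wzhe,mnhc] add [fxvj,cvw] -> 9 lines: mqen nddn slb evgp fxvj cvw dhy edux kba
Hunk 2: at line 3 remove [fxvj,cvw] add [sqq,kjk] -> 9 lines: mqen nddn slb evgp sqq kjk dhy edux kba
Hunk 3: at line 3 remove [evgp,sqq] add [hxa] -> 8 lines: mqen nddn slb hxa kjk dhy edux kba
Hunk 4: at line 2 remove [hxa] add [njy,jivsm,rjgw] -> 10 lines: mqen nddn slb njy jivsm rjgw kjk dhy edux kba
Hunk 5: at line 1 remove [nddn,slb] add [ybfqa,uvk] -> 10 lines: mqen ybfqa uvk njy jivsm rjgw kjk dhy edux kba
Hunk 6: at line 6 remove [kjk] add [mhhw,meppa,wxf] -> 12 lines: mqen ybfqa uvk njy jivsm rjgw mhhw meppa wxf dhy edux kba
Hunk 7: at line 8 remove [wxf,dhy] add [nwn] -> 11 lines: mqen ybfqa uvk njy jivsm rjgw mhhw meppa nwn edux kba

Answer: mqen
ybfqa
uvk
njy
jivsm
rjgw
mhhw
meppa
nwn
edux
kba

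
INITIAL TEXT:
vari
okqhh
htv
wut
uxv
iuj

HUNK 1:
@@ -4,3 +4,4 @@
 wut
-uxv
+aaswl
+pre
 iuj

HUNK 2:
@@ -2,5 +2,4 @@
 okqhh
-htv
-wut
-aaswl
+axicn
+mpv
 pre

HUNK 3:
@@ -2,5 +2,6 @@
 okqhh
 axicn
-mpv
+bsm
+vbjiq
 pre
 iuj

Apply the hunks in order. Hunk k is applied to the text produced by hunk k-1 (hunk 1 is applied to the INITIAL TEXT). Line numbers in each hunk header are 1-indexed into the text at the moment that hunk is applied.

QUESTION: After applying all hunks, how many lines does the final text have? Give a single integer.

Hunk 1: at line 4 remove [uxv] add [aaswl,pre] -> 7 lines: vari okqhh htv wut aaswl pre iuj
Hunk 2: at line 2 remove [htv,wut,aaswl] add [axicn,mpv] -> 6 lines: vari okqhh axicn mpv pre iuj
Hunk 3: at line 2 remove [mpv] add [bsm,vbjiq] -> 7 lines: vari okqhh axicn bsm vbjiq pre iuj
Final line count: 7

Answer: 7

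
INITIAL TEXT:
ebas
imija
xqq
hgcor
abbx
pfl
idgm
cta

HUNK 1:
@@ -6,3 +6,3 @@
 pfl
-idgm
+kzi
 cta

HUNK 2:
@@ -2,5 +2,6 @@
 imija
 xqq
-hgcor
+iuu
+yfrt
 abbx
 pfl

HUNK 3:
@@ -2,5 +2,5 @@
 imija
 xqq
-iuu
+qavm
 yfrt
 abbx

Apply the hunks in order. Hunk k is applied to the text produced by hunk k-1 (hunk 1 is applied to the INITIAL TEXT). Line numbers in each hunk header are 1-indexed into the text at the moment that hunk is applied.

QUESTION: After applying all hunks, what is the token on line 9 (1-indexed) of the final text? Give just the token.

Hunk 1: at line 6 remove [idgm] add [kzi] -> 8 lines: ebas imija xqq hgcor abbx pfl kzi cta
Hunk 2: at line 2 remove [hgcor] add [iuu,yfrt] -> 9 lines: ebas imija xqq iuu yfrt abbx pfl kzi cta
Hunk 3: at line 2 remove [iuu] add [qavm] -> 9 lines: ebas imija xqq qavm yfrt abbx pfl kzi cta
Final line 9: cta

Answer: cta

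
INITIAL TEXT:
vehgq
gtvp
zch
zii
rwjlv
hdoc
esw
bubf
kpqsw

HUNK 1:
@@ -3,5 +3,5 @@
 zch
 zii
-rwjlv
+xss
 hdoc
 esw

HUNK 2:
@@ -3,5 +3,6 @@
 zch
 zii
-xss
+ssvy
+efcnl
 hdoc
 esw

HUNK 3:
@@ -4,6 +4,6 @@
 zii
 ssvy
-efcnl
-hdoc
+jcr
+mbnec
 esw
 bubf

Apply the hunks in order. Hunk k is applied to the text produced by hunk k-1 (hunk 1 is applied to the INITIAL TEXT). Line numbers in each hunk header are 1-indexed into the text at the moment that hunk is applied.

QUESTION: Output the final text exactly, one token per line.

Answer: vehgq
gtvp
zch
zii
ssvy
jcr
mbnec
esw
bubf
kpqsw

Derivation:
Hunk 1: at line 3 remove [rwjlv] add [xss] -> 9 lines: vehgq gtvp zch zii xss hdoc esw bubf kpqsw
Hunk 2: at line 3 remove [xss] add [ssvy,efcnl] -> 10 lines: vehgq gtvp zch zii ssvy efcnl hdoc esw bubf kpqsw
Hunk 3: at line 4 remove [efcnl,hdoc] add [jcr,mbnec] -> 10 lines: vehgq gtvp zch zii ssvy jcr mbnec esw bubf kpqsw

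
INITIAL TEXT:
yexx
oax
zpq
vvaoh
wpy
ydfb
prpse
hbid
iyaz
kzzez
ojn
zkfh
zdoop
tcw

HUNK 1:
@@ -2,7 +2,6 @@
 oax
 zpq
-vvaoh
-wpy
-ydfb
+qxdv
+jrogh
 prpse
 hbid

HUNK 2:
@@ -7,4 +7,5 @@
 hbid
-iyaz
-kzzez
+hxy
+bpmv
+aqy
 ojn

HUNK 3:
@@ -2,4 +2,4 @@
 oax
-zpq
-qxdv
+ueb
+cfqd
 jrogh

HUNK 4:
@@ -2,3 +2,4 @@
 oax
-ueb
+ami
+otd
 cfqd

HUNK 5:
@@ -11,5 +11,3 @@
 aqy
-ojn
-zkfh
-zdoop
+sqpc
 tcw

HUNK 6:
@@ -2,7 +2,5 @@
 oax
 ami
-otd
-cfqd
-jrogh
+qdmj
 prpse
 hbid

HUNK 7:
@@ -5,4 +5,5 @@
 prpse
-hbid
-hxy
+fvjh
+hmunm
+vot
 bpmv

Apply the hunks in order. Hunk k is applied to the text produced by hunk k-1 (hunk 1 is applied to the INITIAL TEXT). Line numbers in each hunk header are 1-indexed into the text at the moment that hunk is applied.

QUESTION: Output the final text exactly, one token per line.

Hunk 1: at line 2 remove [vvaoh,wpy,ydfb] add [qxdv,jrogh] -> 13 lines: yexx oax zpq qxdv jrogh prpse hbid iyaz kzzez ojn zkfh zdoop tcw
Hunk 2: at line 7 remove [iyaz,kzzez] add [hxy,bpmv,aqy] -> 14 lines: yexx oax zpq qxdv jrogh prpse hbid hxy bpmv aqy ojn zkfh zdoop tcw
Hunk 3: at line 2 remove [zpq,qxdv] add [ueb,cfqd] -> 14 lines: yexx oax ueb cfqd jrogh prpse hbid hxy bpmv aqy ojn zkfh zdoop tcw
Hunk 4: at line 2 remove [ueb] add [ami,otd] -> 15 lines: yexx oax ami otd cfqd jrogh prpse hbid hxy bpmv aqy ojn zkfh zdoop tcw
Hunk 5: at line 11 remove [ojn,zkfh,zdoop] add [sqpc] -> 13 lines: yexx oax ami otd cfqd jrogh prpse hbid hxy bpmv aqy sqpc tcw
Hunk 6: at line 2 remove [otd,cfqd,jrogh] add [qdmj] -> 11 lines: yexx oax ami qdmj prpse hbid hxy bpmv aqy sqpc tcw
Hunk 7: at line 5 remove [hbid,hxy] add [fvjh,hmunm,vot] -> 12 lines: yexx oax ami qdmj prpse fvjh hmunm vot bpmv aqy sqpc tcw

Answer: yexx
oax
ami
qdmj
prpse
fvjh
hmunm
vot
bpmv
aqy
sqpc
tcw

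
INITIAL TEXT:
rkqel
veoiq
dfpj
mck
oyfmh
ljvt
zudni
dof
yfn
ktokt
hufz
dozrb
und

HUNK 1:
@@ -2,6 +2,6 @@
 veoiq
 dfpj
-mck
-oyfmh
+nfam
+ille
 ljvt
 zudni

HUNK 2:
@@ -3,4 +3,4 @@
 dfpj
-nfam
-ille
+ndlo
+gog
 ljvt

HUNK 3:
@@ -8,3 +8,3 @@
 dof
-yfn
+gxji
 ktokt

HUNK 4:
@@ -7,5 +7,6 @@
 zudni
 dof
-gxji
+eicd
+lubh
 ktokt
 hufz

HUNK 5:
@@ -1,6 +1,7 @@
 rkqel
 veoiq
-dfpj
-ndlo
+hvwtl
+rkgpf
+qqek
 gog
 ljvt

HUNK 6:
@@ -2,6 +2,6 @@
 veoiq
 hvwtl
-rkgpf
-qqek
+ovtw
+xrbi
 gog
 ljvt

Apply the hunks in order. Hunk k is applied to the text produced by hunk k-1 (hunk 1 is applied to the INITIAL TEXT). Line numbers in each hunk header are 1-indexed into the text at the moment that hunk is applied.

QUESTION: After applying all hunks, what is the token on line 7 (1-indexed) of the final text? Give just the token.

Answer: ljvt

Derivation:
Hunk 1: at line 2 remove [mck,oyfmh] add [nfam,ille] -> 13 lines: rkqel veoiq dfpj nfam ille ljvt zudni dof yfn ktokt hufz dozrb und
Hunk 2: at line 3 remove [nfam,ille] add [ndlo,gog] -> 13 lines: rkqel veoiq dfpj ndlo gog ljvt zudni dof yfn ktokt hufz dozrb und
Hunk 3: at line 8 remove [yfn] add [gxji] -> 13 lines: rkqel veoiq dfpj ndlo gog ljvt zudni dof gxji ktokt hufz dozrb und
Hunk 4: at line 7 remove [gxji] add [eicd,lubh] -> 14 lines: rkqel veoiq dfpj ndlo gog ljvt zudni dof eicd lubh ktokt hufz dozrb und
Hunk 5: at line 1 remove [dfpj,ndlo] add [hvwtl,rkgpf,qqek] -> 15 lines: rkqel veoiq hvwtl rkgpf qqek gog ljvt zudni dof eicd lubh ktokt hufz dozrb und
Hunk 6: at line 2 remove [rkgpf,qqek] add [ovtw,xrbi] -> 15 lines: rkqel veoiq hvwtl ovtw xrbi gog ljvt zudni dof eicd lubh ktokt hufz dozrb und
Final line 7: ljvt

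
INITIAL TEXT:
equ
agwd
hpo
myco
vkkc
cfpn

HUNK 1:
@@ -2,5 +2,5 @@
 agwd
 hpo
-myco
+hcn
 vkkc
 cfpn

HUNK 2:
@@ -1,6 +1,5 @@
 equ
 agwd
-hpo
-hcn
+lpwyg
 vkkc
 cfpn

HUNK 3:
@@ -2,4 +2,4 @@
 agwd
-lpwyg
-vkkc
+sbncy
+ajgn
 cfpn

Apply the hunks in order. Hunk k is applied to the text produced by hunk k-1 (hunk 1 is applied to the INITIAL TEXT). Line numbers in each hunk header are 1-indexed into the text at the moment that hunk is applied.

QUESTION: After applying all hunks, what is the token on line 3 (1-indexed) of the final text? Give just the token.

Hunk 1: at line 2 remove [myco] add [hcn] -> 6 lines: equ agwd hpo hcn vkkc cfpn
Hunk 2: at line 1 remove [hpo,hcn] add [lpwyg] -> 5 lines: equ agwd lpwyg vkkc cfpn
Hunk 3: at line 2 remove [lpwyg,vkkc] add [sbncy,ajgn] -> 5 lines: equ agwd sbncy ajgn cfpn
Final line 3: sbncy

Answer: sbncy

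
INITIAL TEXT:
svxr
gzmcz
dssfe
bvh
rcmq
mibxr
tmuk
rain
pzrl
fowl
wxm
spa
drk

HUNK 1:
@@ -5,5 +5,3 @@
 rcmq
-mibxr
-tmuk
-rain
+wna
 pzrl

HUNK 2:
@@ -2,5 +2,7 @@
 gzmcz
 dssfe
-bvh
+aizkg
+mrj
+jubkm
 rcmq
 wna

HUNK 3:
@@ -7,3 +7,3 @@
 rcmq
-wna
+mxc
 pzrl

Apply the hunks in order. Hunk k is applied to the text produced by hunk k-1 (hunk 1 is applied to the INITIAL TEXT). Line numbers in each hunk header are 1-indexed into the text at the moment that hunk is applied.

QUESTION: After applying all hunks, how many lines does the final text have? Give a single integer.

Answer: 13

Derivation:
Hunk 1: at line 5 remove [mibxr,tmuk,rain] add [wna] -> 11 lines: svxr gzmcz dssfe bvh rcmq wna pzrl fowl wxm spa drk
Hunk 2: at line 2 remove [bvh] add [aizkg,mrj,jubkm] -> 13 lines: svxr gzmcz dssfe aizkg mrj jubkm rcmq wna pzrl fowl wxm spa drk
Hunk 3: at line 7 remove [wna] add [mxc] -> 13 lines: svxr gzmcz dssfe aizkg mrj jubkm rcmq mxc pzrl fowl wxm spa drk
Final line count: 13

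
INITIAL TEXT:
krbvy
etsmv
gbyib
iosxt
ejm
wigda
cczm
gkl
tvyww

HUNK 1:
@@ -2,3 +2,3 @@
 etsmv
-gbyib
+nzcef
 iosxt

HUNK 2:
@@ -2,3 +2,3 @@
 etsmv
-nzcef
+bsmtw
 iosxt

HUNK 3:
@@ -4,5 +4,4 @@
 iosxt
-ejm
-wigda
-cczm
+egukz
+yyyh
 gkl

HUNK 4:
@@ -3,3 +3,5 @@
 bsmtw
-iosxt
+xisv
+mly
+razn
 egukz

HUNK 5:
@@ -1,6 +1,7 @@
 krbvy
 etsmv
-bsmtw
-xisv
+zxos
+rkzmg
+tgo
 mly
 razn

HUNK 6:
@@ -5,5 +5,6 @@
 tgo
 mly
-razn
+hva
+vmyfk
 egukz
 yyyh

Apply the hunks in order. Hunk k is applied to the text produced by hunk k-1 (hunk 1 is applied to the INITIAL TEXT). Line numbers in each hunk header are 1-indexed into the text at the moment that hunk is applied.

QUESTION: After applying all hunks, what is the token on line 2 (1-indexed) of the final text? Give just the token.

Answer: etsmv

Derivation:
Hunk 1: at line 2 remove [gbyib] add [nzcef] -> 9 lines: krbvy etsmv nzcef iosxt ejm wigda cczm gkl tvyww
Hunk 2: at line 2 remove [nzcef] add [bsmtw] -> 9 lines: krbvy etsmv bsmtw iosxt ejm wigda cczm gkl tvyww
Hunk 3: at line 4 remove [ejm,wigda,cczm] add [egukz,yyyh] -> 8 lines: krbvy etsmv bsmtw iosxt egukz yyyh gkl tvyww
Hunk 4: at line 3 remove [iosxt] add [xisv,mly,razn] -> 10 lines: krbvy etsmv bsmtw xisv mly razn egukz yyyh gkl tvyww
Hunk 5: at line 1 remove [bsmtw,xisv] add [zxos,rkzmg,tgo] -> 11 lines: krbvy etsmv zxos rkzmg tgo mly razn egukz yyyh gkl tvyww
Hunk 6: at line 5 remove [razn] add [hva,vmyfk] -> 12 lines: krbvy etsmv zxos rkzmg tgo mly hva vmyfk egukz yyyh gkl tvyww
Final line 2: etsmv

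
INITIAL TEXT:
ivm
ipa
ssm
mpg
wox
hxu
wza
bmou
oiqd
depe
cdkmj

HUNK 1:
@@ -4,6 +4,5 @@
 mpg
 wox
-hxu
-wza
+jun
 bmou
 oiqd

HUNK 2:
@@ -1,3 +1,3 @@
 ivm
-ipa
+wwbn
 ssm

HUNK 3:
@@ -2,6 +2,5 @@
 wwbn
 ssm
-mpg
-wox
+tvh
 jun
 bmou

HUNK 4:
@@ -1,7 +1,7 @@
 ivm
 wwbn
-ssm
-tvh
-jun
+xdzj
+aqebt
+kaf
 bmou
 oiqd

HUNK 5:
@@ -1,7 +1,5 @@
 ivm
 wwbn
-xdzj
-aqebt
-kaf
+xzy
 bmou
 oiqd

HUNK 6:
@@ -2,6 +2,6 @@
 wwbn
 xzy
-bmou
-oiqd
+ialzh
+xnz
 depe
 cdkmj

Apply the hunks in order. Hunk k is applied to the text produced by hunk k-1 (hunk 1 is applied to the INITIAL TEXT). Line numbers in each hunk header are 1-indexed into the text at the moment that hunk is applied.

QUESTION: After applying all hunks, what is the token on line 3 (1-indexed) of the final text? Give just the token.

Answer: xzy

Derivation:
Hunk 1: at line 4 remove [hxu,wza] add [jun] -> 10 lines: ivm ipa ssm mpg wox jun bmou oiqd depe cdkmj
Hunk 2: at line 1 remove [ipa] add [wwbn] -> 10 lines: ivm wwbn ssm mpg wox jun bmou oiqd depe cdkmj
Hunk 3: at line 2 remove [mpg,wox] add [tvh] -> 9 lines: ivm wwbn ssm tvh jun bmou oiqd depe cdkmj
Hunk 4: at line 1 remove [ssm,tvh,jun] add [xdzj,aqebt,kaf] -> 9 lines: ivm wwbn xdzj aqebt kaf bmou oiqd depe cdkmj
Hunk 5: at line 1 remove [xdzj,aqebt,kaf] add [xzy] -> 7 lines: ivm wwbn xzy bmou oiqd depe cdkmj
Hunk 6: at line 2 remove [bmou,oiqd] add [ialzh,xnz] -> 7 lines: ivm wwbn xzy ialzh xnz depe cdkmj
Final line 3: xzy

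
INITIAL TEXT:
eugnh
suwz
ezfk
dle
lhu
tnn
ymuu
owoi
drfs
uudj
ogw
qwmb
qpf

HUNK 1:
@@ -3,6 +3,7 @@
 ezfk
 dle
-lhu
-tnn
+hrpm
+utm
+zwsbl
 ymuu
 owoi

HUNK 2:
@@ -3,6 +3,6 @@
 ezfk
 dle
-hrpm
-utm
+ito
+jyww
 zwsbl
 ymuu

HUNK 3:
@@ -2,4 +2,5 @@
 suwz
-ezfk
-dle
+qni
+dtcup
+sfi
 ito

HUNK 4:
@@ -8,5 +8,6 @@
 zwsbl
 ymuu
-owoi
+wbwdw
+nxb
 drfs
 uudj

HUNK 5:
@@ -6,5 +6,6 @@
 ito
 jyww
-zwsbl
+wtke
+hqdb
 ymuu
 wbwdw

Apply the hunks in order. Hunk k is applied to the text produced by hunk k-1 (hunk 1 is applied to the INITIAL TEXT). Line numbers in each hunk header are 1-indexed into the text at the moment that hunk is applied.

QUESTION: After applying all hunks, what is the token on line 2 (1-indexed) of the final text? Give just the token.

Hunk 1: at line 3 remove [lhu,tnn] add [hrpm,utm,zwsbl] -> 14 lines: eugnh suwz ezfk dle hrpm utm zwsbl ymuu owoi drfs uudj ogw qwmb qpf
Hunk 2: at line 3 remove [hrpm,utm] add [ito,jyww] -> 14 lines: eugnh suwz ezfk dle ito jyww zwsbl ymuu owoi drfs uudj ogw qwmb qpf
Hunk 3: at line 2 remove [ezfk,dle] add [qni,dtcup,sfi] -> 15 lines: eugnh suwz qni dtcup sfi ito jyww zwsbl ymuu owoi drfs uudj ogw qwmb qpf
Hunk 4: at line 8 remove [owoi] add [wbwdw,nxb] -> 16 lines: eugnh suwz qni dtcup sfi ito jyww zwsbl ymuu wbwdw nxb drfs uudj ogw qwmb qpf
Hunk 5: at line 6 remove [zwsbl] add [wtke,hqdb] -> 17 lines: eugnh suwz qni dtcup sfi ito jyww wtke hqdb ymuu wbwdw nxb drfs uudj ogw qwmb qpf
Final line 2: suwz

Answer: suwz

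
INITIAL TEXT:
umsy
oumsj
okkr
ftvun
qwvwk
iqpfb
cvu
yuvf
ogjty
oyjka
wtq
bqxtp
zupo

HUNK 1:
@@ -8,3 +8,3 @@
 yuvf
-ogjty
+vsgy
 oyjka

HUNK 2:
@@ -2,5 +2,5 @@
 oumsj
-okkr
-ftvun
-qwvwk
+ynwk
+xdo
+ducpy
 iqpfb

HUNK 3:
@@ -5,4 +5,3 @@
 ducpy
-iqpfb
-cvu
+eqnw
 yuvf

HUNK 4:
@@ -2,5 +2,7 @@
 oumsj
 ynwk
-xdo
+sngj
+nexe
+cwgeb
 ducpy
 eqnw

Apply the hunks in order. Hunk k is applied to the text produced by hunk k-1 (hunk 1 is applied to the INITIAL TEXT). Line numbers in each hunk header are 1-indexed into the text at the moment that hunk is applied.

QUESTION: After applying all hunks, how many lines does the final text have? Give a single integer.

Hunk 1: at line 8 remove [ogjty] add [vsgy] -> 13 lines: umsy oumsj okkr ftvun qwvwk iqpfb cvu yuvf vsgy oyjka wtq bqxtp zupo
Hunk 2: at line 2 remove [okkr,ftvun,qwvwk] add [ynwk,xdo,ducpy] -> 13 lines: umsy oumsj ynwk xdo ducpy iqpfb cvu yuvf vsgy oyjka wtq bqxtp zupo
Hunk 3: at line 5 remove [iqpfb,cvu] add [eqnw] -> 12 lines: umsy oumsj ynwk xdo ducpy eqnw yuvf vsgy oyjka wtq bqxtp zupo
Hunk 4: at line 2 remove [xdo] add [sngj,nexe,cwgeb] -> 14 lines: umsy oumsj ynwk sngj nexe cwgeb ducpy eqnw yuvf vsgy oyjka wtq bqxtp zupo
Final line count: 14

Answer: 14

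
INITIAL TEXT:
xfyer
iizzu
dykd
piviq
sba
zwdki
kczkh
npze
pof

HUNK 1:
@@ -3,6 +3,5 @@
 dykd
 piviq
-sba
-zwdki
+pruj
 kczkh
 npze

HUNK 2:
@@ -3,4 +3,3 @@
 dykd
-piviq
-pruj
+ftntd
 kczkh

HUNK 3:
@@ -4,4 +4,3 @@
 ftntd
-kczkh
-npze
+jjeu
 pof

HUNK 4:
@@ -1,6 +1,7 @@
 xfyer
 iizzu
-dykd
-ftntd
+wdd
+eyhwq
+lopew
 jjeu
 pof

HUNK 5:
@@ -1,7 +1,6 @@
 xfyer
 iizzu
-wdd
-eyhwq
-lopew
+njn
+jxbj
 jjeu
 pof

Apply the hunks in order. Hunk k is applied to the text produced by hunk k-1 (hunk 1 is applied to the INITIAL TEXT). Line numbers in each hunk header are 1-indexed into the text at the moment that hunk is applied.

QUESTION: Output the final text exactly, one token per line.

Hunk 1: at line 3 remove [sba,zwdki] add [pruj] -> 8 lines: xfyer iizzu dykd piviq pruj kczkh npze pof
Hunk 2: at line 3 remove [piviq,pruj] add [ftntd] -> 7 lines: xfyer iizzu dykd ftntd kczkh npze pof
Hunk 3: at line 4 remove [kczkh,npze] add [jjeu] -> 6 lines: xfyer iizzu dykd ftntd jjeu pof
Hunk 4: at line 1 remove [dykd,ftntd] add [wdd,eyhwq,lopew] -> 7 lines: xfyer iizzu wdd eyhwq lopew jjeu pof
Hunk 5: at line 1 remove [wdd,eyhwq,lopew] add [njn,jxbj] -> 6 lines: xfyer iizzu njn jxbj jjeu pof

Answer: xfyer
iizzu
njn
jxbj
jjeu
pof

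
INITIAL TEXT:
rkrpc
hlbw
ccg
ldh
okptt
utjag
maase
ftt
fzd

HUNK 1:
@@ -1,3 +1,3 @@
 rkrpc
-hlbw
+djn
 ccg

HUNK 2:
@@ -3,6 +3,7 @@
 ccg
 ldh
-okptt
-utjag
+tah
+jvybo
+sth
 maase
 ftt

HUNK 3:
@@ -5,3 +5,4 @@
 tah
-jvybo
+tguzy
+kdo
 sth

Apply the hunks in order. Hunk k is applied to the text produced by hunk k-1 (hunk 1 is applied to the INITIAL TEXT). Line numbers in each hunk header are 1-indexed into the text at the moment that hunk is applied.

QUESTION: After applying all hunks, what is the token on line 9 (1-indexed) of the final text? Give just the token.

Answer: maase

Derivation:
Hunk 1: at line 1 remove [hlbw] add [djn] -> 9 lines: rkrpc djn ccg ldh okptt utjag maase ftt fzd
Hunk 2: at line 3 remove [okptt,utjag] add [tah,jvybo,sth] -> 10 lines: rkrpc djn ccg ldh tah jvybo sth maase ftt fzd
Hunk 3: at line 5 remove [jvybo] add [tguzy,kdo] -> 11 lines: rkrpc djn ccg ldh tah tguzy kdo sth maase ftt fzd
Final line 9: maase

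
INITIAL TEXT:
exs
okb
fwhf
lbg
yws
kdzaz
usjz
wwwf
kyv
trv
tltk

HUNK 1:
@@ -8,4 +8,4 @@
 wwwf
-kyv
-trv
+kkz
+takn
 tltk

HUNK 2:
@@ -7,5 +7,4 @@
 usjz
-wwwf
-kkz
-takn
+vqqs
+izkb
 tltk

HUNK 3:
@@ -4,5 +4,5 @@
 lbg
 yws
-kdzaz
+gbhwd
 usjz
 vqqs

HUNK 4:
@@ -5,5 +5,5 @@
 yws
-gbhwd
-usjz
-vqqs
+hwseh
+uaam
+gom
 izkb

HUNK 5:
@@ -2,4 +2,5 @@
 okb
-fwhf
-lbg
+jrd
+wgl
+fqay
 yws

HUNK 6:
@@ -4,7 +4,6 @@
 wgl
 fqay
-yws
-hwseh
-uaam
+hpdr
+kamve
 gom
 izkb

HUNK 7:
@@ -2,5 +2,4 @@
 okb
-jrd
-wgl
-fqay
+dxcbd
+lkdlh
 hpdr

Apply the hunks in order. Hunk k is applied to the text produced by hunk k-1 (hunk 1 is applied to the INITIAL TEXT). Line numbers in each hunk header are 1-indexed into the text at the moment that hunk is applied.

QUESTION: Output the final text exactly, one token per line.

Hunk 1: at line 8 remove [kyv,trv] add [kkz,takn] -> 11 lines: exs okb fwhf lbg yws kdzaz usjz wwwf kkz takn tltk
Hunk 2: at line 7 remove [wwwf,kkz,takn] add [vqqs,izkb] -> 10 lines: exs okb fwhf lbg yws kdzaz usjz vqqs izkb tltk
Hunk 3: at line 4 remove [kdzaz] add [gbhwd] -> 10 lines: exs okb fwhf lbg yws gbhwd usjz vqqs izkb tltk
Hunk 4: at line 5 remove [gbhwd,usjz,vqqs] add [hwseh,uaam,gom] -> 10 lines: exs okb fwhf lbg yws hwseh uaam gom izkb tltk
Hunk 5: at line 2 remove [fwhf,lbg] add [jrd,wgl,fqay] -> 11 lines: exs okb jrd wgl fqay yws hwseh uaam gom izkb tltk
Hunk 6: at line 4 remove [yws,hwseh,uaam] add [hpdr,kamve] -> 10 lines: exs okb jrd wgl fqay hpdr kamve gom izkb tltk
Hunk 7: at line 2 remove [jrd,wgl,fqay] add [dxcbd,lkdlh] -> 9 lines: exs okb dxcbd lkdlh hpdr kamve gom izkb tltk

Answer: exs
okb
dxcbd
lkdlh
hpdr
kamve
gom
izkb
tltk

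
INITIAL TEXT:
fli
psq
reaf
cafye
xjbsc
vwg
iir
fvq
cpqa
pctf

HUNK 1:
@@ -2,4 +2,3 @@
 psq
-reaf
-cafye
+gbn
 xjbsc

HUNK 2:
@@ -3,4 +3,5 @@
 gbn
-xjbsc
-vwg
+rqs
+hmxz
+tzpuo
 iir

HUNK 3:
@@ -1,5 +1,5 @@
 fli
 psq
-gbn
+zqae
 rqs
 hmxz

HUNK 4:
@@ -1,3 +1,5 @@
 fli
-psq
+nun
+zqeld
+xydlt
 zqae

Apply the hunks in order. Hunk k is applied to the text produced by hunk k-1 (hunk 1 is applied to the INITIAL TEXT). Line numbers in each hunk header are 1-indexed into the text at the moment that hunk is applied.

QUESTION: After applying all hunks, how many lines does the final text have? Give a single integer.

Hunk 1: at line 2 remove [reaf,cafye] add [gbn] -> 9 lines: fli psq gbn xjbsc vwg iir fvq cpqa pctf
Hunk 2: at line 3 remove [xjbsc,vwg] add [rqs,hmxz,tzpuo] -> 10 lines: fli psq gbn rqs hmxz tzpuo iir fvq cpqa pctf
Hunk 3: at line 1 remove [gbn] add [zqae] -> 10 lines: fli psq zqae rqs hmxz tzpuo iir fvq cpqa pctf
Hunk 4: at line 1 remove [psq] add [nun,zqeld,xydlt] -> 12 lines: fli nun zqeld xydlt zqae rqs hmxz tzpuo iir fvq cpqa pctf
Final line count: 12

Answer: 12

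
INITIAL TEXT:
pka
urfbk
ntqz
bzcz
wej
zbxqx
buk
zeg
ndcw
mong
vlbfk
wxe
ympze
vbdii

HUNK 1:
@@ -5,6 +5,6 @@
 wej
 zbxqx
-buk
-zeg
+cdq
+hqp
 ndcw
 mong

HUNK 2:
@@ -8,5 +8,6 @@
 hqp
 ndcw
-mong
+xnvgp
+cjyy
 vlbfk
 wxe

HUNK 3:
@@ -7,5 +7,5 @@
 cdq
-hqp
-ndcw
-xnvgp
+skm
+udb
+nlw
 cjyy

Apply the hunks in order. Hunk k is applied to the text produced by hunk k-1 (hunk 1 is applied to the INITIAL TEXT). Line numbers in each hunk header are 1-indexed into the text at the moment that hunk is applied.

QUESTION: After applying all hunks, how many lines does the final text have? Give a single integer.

Hunk 1: at line 5 remove [buk,zeg] add [cdq,hqp] -> 14 lines: pka urfbk ntqz bzcz wej zbxqx cdq hqp ndcw mong vlbfk wxe ympze vbdii
Hunk 2: at line 8 remove [mong] add [xnvgp,cjyy] -> 15 lines: pka urfbk ntqz bzcz wej zbxqx cdq hqp ndcw xnvgp cjyy vlbfk wxe ympze vbdii
Hunk 3: at line 7 remove [hqp,ndcw,xnvgp] add [skm,udb,nlw] -> 15 lines: pka urfbk ntqz bzcz wej zbxqx cdq skm udb nlw cjyy vlbfk wxe ympze vbdii
Final line count: 15

Answer: 15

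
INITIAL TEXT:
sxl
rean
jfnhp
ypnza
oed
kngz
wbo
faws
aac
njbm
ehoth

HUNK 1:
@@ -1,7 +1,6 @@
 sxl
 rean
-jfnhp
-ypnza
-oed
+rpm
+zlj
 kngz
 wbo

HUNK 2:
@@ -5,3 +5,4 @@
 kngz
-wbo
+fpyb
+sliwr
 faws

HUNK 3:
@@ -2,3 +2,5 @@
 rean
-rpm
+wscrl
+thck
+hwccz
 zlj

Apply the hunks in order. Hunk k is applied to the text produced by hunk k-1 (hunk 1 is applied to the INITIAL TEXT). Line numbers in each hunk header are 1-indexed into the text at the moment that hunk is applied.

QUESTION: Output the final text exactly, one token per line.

Hunk 1: at line 1 remove [jfnhp,ypnza,oed] add [rpm,zlj] -> 10 lines: sxl rean rpm zlj kngz wbo faws aac njbm ehoth
Hunk 2: at line 5 remove [wbo] add [fpyb,sliwr] -> 11 lines: sxl rean rpm zlj kngz fpyb sliwr faws aac njbm ehoth
Hunk 3: at line 2 remove [rpm] add [wscrl,thck,hwccz] -> 13 lines: sxl rean wscrl thck hwccz zlj kngz fpyb sliwr faws aac njbm ehoth

Answer: sxl
rean
wscrl
thck
hwccz
zlj
kngz
fpyb
sliwr
faws
aac
njbm
ehoth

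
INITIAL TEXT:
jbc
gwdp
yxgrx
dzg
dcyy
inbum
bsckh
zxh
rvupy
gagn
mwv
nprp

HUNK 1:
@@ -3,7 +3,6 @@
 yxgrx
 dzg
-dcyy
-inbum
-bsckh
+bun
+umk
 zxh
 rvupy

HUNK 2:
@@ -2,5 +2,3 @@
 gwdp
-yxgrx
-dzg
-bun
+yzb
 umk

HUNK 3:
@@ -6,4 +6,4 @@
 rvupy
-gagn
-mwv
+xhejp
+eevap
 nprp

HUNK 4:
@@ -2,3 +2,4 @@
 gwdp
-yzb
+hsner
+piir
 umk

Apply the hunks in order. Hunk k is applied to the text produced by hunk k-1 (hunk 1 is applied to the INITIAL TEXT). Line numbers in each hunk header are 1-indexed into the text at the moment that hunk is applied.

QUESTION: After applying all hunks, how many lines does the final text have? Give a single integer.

Hunk 1: at line 3 remove [dcyy,inbum,bsckh] add [bun,umk] -> 11 lines: jbc gwdp yxgrx dzg bun umk zxh rvupy gagn mwv nprp
Hunk 2: at line 2 remove [yxgrx,dzg,bun] add [yzb] -> 9 lines: jbc gwdp yzb umk zxh rvupy gagn mwv nprp
Hunk 3: at line 6 remove [gagn,mwv] add [xhejp,eevap] -> 9 lines: jbc gwdp yzb umk zxh rvupy xhejp eevap nprp
Hunk 4: at line 2 remove [yzb] add [hsner,piir] -> 10 lines: jbc gwdp hsner piir umk zxh rvupy xhejp eevap nprp
Final line count: 10

Answer: 10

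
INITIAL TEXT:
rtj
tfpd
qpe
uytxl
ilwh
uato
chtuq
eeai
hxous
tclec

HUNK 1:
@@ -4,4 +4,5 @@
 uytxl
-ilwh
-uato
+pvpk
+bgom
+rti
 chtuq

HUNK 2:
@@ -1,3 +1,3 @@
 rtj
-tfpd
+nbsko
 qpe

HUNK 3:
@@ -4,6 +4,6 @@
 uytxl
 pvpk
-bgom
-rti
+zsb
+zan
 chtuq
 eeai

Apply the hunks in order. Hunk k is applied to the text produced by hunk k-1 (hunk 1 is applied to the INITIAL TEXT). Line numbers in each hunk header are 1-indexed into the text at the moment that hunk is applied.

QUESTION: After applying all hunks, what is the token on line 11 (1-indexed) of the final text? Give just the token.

Hunk 1: at line 4 remove [ilwh,uato] add [pvpk,bgom,rti] -> 11 lines: rtj tfpd qpe uytxl pvpk bgom rti chtuq eeai hxous tclec
Hunk 2: at line 1 remove [tfpd] add [nbsko] -> 11 lines: rtj nbsko qpe uytxl pvpk bgom rti chtuq eeai hxous tclec
Hunk 3: at line 4 remove [bgom,rti] add [zsb,zan] -> 11 lines: rtj nbsko qpe uytxl pvpk zsb zan chtuq eeai hxous tclec
Final line 11: tclec

Answer: tclec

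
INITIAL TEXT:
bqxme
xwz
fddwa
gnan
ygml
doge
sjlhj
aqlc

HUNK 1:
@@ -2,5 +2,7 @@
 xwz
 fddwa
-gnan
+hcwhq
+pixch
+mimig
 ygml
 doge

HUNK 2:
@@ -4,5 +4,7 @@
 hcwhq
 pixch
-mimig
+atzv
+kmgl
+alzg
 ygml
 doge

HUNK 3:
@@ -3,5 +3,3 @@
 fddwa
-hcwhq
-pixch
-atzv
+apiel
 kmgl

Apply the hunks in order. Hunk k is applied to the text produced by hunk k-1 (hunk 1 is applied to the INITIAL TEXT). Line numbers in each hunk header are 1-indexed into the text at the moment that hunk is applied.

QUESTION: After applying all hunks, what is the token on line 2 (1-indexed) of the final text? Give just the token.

Hunk 1: at line 2 remove [gnan] add [hcwhq,pixch,mimig] -> 10 lines: bqxme xwz fddwa hcwhq pixch mimig ygml doge sjlhj aqlc
Hunk 2: at line 4 remove [mimig] add [atzv,kmgl,alzg] -> 12 lines: bqxme xwz fddwa hcwhq pixch atzv kmgl alzg ygml doge sjlhj aqlc
Hunk 3: at line 3 remove [hcwhq,pixch,atzv] add [apiel] -> 10 lines: bqxme xwz fddwa apiel kmgl alzg ygml doge sjlhj aqlc
Final line 2: xwz

Answer: xwz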